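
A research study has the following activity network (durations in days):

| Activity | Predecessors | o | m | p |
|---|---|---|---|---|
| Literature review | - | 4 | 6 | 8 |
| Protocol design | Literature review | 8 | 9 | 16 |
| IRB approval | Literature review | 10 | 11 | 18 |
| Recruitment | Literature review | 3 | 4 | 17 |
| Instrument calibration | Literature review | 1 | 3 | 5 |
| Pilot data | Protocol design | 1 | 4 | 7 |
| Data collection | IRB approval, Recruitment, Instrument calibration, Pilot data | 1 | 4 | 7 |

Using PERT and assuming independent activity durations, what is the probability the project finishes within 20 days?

0.026

te_Literature review = (4 + 4·6 + 8)/6 = 36/6 = 6; σ²_Literature review = ((8−4)/6)² = 0.444
te_Protocol design = (8 + 4·9 + 16)/6 = 60/6 = 10; σ²_Protocol design = ((16−8)/6)² = 1.778
te_IRB approval = (10 + 4·11 + 18)/6 = 72/6 = 12; σ²_IRB approval = ((18−10)/6)² = 1.778
te_Recruitment = (3 + 4·4 + 17)/6 = 36/6 = 6; σ²_Recruitment = ((17−3)/6)² = 5.444
te_Instrument calibration = (1 + 4·3 + 5)/6 = 18/6 = 3; σ²_Instrument calibration = ((5−1)/6)² = 0.444
te_Pilot data = (1 + 4·4 + 7)/6 = 24/6 = 4; σ²_Pilot data = ((7−1)/6)² = 1.000
te_Data collection = (1 + 4·4 + 7)/6 = 24/6 = 4; σ²_Data collection = ((7−1)/6)² = 1.000

Forward pass:
ES_Literature review = 0; EF_Literature review = 6
ES_Protocol design = 6; EF_Protocol design = 6+10 = 16
ES_IRB approval = 6; EF_IRB approval = 6+12 = 18
ES_Recruitment = 6; EF_Recruitment = 6+6 = 12
ES_Instrument calibration = 6; EF_Instrument calibration = 6+3 = 9
ES_Pilot data = 16; EF_Pilot data = 16+4 = 20
ES_Data collection = max(EF_IRB approval=18, EF_Recruitment=12, EF_Instrument calibration=9, EF_Pilot data=20) = 20; EF_Data collection = 20+4 = 24
Expected project duration μ = 24 days. Critical path: Literature review → Protocol design → Pilot data → Data collection.

Variance along critical path = 0.444 + 1.778 + 1.000 + 1.000 = 4.222; σ = √4.222 = 2.055 days.
Z = (20 − 24) / 2.055 = -1.947
P(T ≤ 20) = Φ(-1.947) ≈ 0.026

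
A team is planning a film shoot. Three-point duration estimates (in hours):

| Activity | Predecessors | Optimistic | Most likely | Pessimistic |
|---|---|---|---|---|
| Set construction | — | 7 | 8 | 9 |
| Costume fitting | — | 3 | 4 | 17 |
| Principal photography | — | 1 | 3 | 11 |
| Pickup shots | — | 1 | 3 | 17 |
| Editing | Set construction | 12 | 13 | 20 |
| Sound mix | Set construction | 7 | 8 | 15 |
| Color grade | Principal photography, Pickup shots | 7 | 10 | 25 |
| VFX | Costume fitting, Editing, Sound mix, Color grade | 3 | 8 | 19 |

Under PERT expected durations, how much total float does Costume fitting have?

16 hours

te_Set construction = (7 + 4·8 + 9)/6 = 48/6 = 8
te_Costume fitting = (3 + 4·4 + 17)/6 = 36/6 = 6
te_Principal photography = (1 + 4·3 + 11)/6 = 24/6 = 4
te_Pickup shots = (1 + 4·3 + 17)/6 = 30/6 = 5
te_Editing = (12 + 4·13 + 20)/6 = 84/6 = 14
te_Sound mix = (7 + 4·8 + 15)/6 = 54/6 = 9
te_Color grade = (7 + 4·10 + 25)/6 = 72/6 = 12
te_VFX = (3 + 4·8 + 19)/6 = 54/6 = 9

Forward pass:
ES_Set construction = 0; EF_Set construction = 8
ES_Costume fitting = 0; EF_Costume fitting = 6
ES_Principal photography = 0; EF_Principal photography = 4
ES_Pickup shots = 0; EF_Pickup shots = 5
ES_Editing = 8; EF_Editing = 8+14 = 22
ES_Sound mix = 8; EF_Sound mix = 8+9 = 17
ES_Color grade = max(EF_Principal photography=4, EF_Pickup shots=5) = 5; EF_Color grade = 5+12 = 17
ES_VFX = max(EF_Costume fitting=6, EF_Editing=22, EF_Sound mix=17, EF_Color grade=17) = 22; EF_VFX = 22+9 = 31
Expected project duration μ = 31 hours. Critical path: Set construction → Editing → VFX.

Backward pass:
LF_VFX = 31; LS_VFX = 31−9 = 22
LF_Color grade = LS_VFX = 22; LS_Color grade = 22−12 = 10
LF_Sound mix = LS_VFX = 22; LS_Sound mix = 22−9 = 13
LF_Editing = LS_VFX = 22; LS_Editing = 22−14 = 8
LF_Pickup shots = LS_Color grade = 10; LS_Pickup shots = 10−5 = 5
LF_Principal photography = LS_Color grade = 10; LS_Principal photography = 10−4 = 6
LF_Costume fitting = LS_VFX = 22; LS_Costume fitting = 22−6 = 16
LF_Set construction = min(LS_Editing=8, LS_Sound mix=13) = 8; LS_Set construction = 8−8 = 0
Slack_Costume fitting = LS_Costume fitting − ES_Costume fitting = 16 − 0 = 16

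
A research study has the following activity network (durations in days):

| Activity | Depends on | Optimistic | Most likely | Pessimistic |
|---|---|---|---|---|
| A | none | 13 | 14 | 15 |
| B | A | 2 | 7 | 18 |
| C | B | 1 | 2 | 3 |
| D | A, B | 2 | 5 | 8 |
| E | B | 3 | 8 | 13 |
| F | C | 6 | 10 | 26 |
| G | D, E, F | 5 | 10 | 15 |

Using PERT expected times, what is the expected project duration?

te_A = (13 + 4·14 + 15)/6 = 84/6 = 14
te_B = (2 + 4·7 + 18)/6 = 48/6 = 8
te_C = (1 + 4·2 + 3)/6 = 12/6 = 2
te_D = (2 + 4·5 + 8)/6 = 30/6 = 5
te_E = (3 + 4·8 + 13)/6 = 48/6 = 8
te_F = (6 + 4·10 + 26)/6 = 72/6 = 12
te_G = (5 + 4·10 + 15)/6 = 60/6 = 10

Forward pass:
ES_A = 0; EF_A = 14
ES_B = 14; EF_B = 14+8 = 22
ES_C = 22; EF_C = 22+2 = 24
ES_D = max(EF_A=14, EF_B=22) = 22; EF_D = 22+5 = 27
ES_E = 22; EF_E = 22+8 = 30
ES_F = 24; EF_F = 24+12 = 36
ES_G = max(EF_D=27, EF_E=30, EF_F=36) = 36; EF_G = 36+10 = 46
Expected project duration μ = 46 days. Critical path: A → B → C → F → G.

46 days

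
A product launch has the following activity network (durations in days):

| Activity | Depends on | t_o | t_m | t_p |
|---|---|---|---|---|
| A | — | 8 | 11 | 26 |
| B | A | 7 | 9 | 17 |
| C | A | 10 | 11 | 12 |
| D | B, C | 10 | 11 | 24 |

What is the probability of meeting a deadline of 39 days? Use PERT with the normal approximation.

0.700

te_A = (8 + 4·11 + 26)/6 = 78/6 = 13; σ²_A = ((26−8)/6)² = 9.000
te_B = (7 + 4·9 + 17)/6 = 60/6 = 10; σ²_B = ((17−7)/6)² = 2.778
te_C = (10 + 4·11 + 12)/6 = 66/6 = 11; σ²_C = ((12−10)/6)² = 0.111
te_D = (10 + 4·11 + 24)/6 = 78/6 = 13; σ²_D = ((24−10)/6)² = 5.444

Forward pass:
ES_A = 0; EF_A = 13
ES_B = 13; EF_B = 13+10 = 23
ES_C = 13; EF_C = 13+11 = 24
ES_D = max(EF_B=23, EF_C=24) = 24; EF_D = 24+13 = 37
Expected project duration μ = 37 days. Critical path: A → C → D.

Variance along critical path = 9.000 + 0.111 + 5.444 = 14.556; σ = √14.556 = 3.815 days.
Z = (39 − 37) / 3.815 = 0.524
P(T ≤ 39) = Φ(0.524) ≈ 0.700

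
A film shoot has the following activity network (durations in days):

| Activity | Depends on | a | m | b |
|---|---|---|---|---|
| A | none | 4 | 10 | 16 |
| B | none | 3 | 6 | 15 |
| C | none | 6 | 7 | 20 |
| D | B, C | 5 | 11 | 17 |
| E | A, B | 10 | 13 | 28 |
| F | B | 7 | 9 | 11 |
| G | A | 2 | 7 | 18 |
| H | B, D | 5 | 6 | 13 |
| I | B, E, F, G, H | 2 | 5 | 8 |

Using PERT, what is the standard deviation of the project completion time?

te_A = (4 + 4·10 + 16)/6 = 60/6 = 10; σ²_A = ((16−4)/6)² = 4.000
te_B = (3 + 4·6 + 15)/6 = 42/6 = 7; σ²_B = ((15−3)/6)² = 4.000
te_C = (6 + 4·7 + 20)/6 = 54/6 = 9; σ²_C = ((20−6)/6)² = 5.444
te_D = (5 + 4·11 + 17)/6 = 66/6 = 11; σ²_D = ((17−5)/6)² = 4.000
te_E = (10 + 4·13 + 28)/6 = 90/6 = 15; σ²_E = ((28−10)/6)² = 9.000
te_F = (7 + 4·9 + 11)/6 = 54/6 = 9; σ²_F = ((11−7)/6)² = 0.444
te_G = (2 + 4·7 + 18)/6 = 48/6 = 8; σ²_G = ((18−2)/6)² = 7.111
te_H = (5 + 4·6 + 13)/6 = 42/6 = 7; σ²_H = ((13−5)/6)² = 1.778
te_I = (2 + 4·5 + 8)/6 = 30/6 = 5; σ²_I = ((8−2)/6)² = 1.000

Forward pass:
ES_A = 0; EF_A = 10
ES_B = 0; EF_B = 7
ES_C = 0; EF_C = 9
ES_D = max(EF_B=7, EF_C=9) = 9; EF_D = 9+11 = 20
ES_E = max(EF_A=10, EF_B=7) = 10; EF_E = 10+15 = 25
ES_F = 7; EF_F = 7+9 = 16
ES_G = 10; EF_G = 10+8 = 18
ES_H = max(EF_B=7, EF_D=20) = 20; EF_H = 20+7 = 27
ES_I = max(EF_B=7, EF_E=25, EF_F=16, EF_G=18, EF_H=27) = 27; EF_I = 27+5 = 32
Expected project duration μ = 32 days. Critical path: C → D → H → I.

Variance along critical path = 5.444 + 4.000 + 1.778 + 1.000 = 12.222
σ = √12.222 = 3.496 days

3.50 days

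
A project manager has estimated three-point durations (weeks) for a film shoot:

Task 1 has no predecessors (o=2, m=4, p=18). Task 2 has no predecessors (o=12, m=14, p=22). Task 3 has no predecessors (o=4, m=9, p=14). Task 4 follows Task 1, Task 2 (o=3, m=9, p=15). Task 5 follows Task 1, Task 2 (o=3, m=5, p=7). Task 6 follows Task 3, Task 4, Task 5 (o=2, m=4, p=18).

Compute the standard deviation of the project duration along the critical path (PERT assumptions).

te_Task 1 = (2 + 4·4 + 18)/6 = 36/6 = 6; σ²_Task 1 = ((18−2)/6)² = 7.111
te_Task 2 = (12 + 4·14 + 22)/6 = 90/6 = 15; σ²_Task 2 = ((22−12)/6)² = 2.778
te_Task 3 = (4 + 4·9 + 14)/6 = 54/6 = 9; σ²_Task 3 = ((14−4)/6)² = 2.778
te_Task 4 = (3 + 4·9 + 15)/6 = 54/6 = 9; σ²_Task 4 = ((15−3)/6)² = 4.000
te_Task 5 = (3 + 4·5 + 7)/6 = 30/6 = 5; σ²_Task 5 = ((7−3)/6)² = 0.444
te_Task 6 = (2 + 4·4 + 18)/6 = 36/6 = 6; σ²_Task 6 = ((18−2)/6)² = 7.111

Forward pass:
ES_Task 1 = 0; EF_Task 1 = 6
ES_Task 2 = 0; EF_Task 2 = 15
ES_Task 3 = 0; EF_Task 3 = 9
ES_Task 4 = max(EF_Task 1=6, EF_Task 2=15) = 15; EF_Task 4 = 15+9 = 24
ES_Task 5 = max(EF_Task 1=6, EF_Task 2=15) = 15; EF_Task 5 = 15+5 = 20
ES_Task 6 = max(EF_Task 3=9, EF_Task 4=24, EF_Task 5=20) = 24; EF_Task 6 = 24+6 = 30
Expected project duration μ = 30 weeks. Critical path: Task 2 → Task 4 → Task 6.

Variance along critical path = 2.778 + 4.000 + 7.111 = 13.889
σ = √13.889 = 3.727 weeks

3.73 weeks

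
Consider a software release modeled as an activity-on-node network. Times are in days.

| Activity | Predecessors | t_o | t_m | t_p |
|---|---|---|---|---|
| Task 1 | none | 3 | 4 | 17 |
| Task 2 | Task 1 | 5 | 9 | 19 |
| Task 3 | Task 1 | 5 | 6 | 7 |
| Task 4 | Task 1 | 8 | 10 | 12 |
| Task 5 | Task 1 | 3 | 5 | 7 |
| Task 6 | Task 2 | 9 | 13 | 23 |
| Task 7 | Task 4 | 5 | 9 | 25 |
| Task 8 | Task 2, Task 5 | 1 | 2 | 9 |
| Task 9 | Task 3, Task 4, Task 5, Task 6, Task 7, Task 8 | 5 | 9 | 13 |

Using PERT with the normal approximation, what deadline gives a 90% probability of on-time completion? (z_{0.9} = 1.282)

te_Task 1 = (3 + 4·4 + 17)/6 = 36/6 = 6; σ²_Task 1 = ((17−3)/6)² = 5.444
te_Task 2 = (5 + 4·9 + 19)/6 = 60/6 = 10; σ²_Task 2 = ((19−5)/6)² = 5.444
te_Task 3 = (5 + 4·6 + 7)/6 = 36/6 = 6; σ²_Task 3 = ((7−5)/6)² = 0.111
te_Task 4 = (8 + 4·10 + 12)/6 = 60/6 = 10; σ²_Task 4 = ((12−8)/6)² = 0.444
te_Task 5 = (3 + 4·5 + 7)/6 = 30/6 = 5; σ²_Task 5 = ((7−3)/6)² = 0.444
te_Task 6 = (9 + 4·13 + 23)/6 = 84/6 = 14; σ²_Task 6 = ((23−9)/6)² = 5.444
te_Task 7 = (5 + 4·9 + 25)/6 = 66/6 = 11; σ²_Task 7 = ((25−5)/6)² = 11.111
te_Task 8 = (1 + 4·2 + 9)/6 = 18/6 = 3; σ²_Task 8 = ((9−1)/6)² = 1.778
te_Task 9 = (5 + 4·9 + 13)/6 = 54/6 = 9; σ²_Task 9 = ((13−5)/6)² = 1.778

Forward pass:
ES_Task 1 = 0; EF_Task 1 = 6
ES_Task 2 = 6; EF_Task 2 = 6+10 = 16
ES_Task 3 = 6; EF_Task 3 = 6+6 = 12
ES_Task 4 = 6; EF_Task 4 = 6+10 = 16
ES_Task 5 = 6; EF_Task 5 = 6+5 = 11
ES_Task 6 = 16; EF_Task 6 = 16+14 = 30
ES_Task 7 = 16; EF_Task 7 = 16+11 = 27
ES_Task 8 = max(EF_Task 2=16, EF_Task 5=11) = 16; EF_Task 8 = 16+3 = 19
ES_Task 9 = max(EF_Task 3=12, EF_Task 4=16, EF_Task 5=11, EF_Task 6=30, EF_Task 7=27, EF_Task 8=19) = 30; EF_Task 9 = 30+9 = 39
Expected project duration μ = 39 days. Critical path: Task 1 → Task 2 → Task 6 → Task 9.

Variance along critical path = 5.444 + 5.444 + 5.444 + 1.778 = 18.111; σ = 4.256 days.
D = μ + z·σ = 39 + 1.282·4.256 = 44.5 days

44.5 days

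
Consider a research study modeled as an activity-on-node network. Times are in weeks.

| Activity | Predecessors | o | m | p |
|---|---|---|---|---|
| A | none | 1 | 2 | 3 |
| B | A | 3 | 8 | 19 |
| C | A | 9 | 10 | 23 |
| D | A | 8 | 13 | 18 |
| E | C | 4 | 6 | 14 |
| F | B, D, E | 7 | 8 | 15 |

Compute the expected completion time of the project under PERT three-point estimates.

30 weeks

te_A = (1 + 4·2 + 3)/6 = 12/6 = 2
te_B = (3 + 4·8 + 19)/6 = 54/6 = 9
te_C = (9 + 4·10 + 23)/6 = 72/6 = 12
te_D = (8 + 4·13 + 18)/6 = 78/6 = 13
te_E = (4 + 4·6 + 14)/6 = 42/6 = 7
te_F = (7 + 4·8 + 15)/6 = 54/6 = 9

Forward pass:
ES_A = 0; EF_A = 2
ES_B = 2; EF_B = 2+9 = 11
ES_C = 2; EF_C = 2+12 = 14
ES_D = 2; EF_D = 2+13 = 15
ES_E = 14; EF_E = 14+7 = 21
ES_F = max(EF_B=11, EF_D=15, EF_E=21) = 21; EF_F = 21+9 = 30
Expected project duration μ = 30 weeks. Critical path: A → C → E → F.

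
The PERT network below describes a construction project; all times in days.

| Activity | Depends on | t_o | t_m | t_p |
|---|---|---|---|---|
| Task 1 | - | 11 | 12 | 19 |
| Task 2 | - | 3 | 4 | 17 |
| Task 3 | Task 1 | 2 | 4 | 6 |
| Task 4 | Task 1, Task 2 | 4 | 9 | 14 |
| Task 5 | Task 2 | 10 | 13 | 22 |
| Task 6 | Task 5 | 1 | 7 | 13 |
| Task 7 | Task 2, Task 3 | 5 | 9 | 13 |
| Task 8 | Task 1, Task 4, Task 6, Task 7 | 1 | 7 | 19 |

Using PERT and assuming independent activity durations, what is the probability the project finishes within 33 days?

te_Task 1 = (11 + 4·12 + 19)/6 = 78/6 = 13; σ²_Task 1 = ((19−11)/6)² = 1.778
te_Task 2 = (3 + 4·4 + 17)/6 = 36/6 = 6; σ²_Task 2 = ((17−3)/6)² = 5.444
te_Task 3 = (2 + 4·4 + 6)/6 = 24/6 = 4; σ²_Task 3 = ((6−2)/6)² = 0.444
te_Task 4 = (4 + 4·9 + 14)/6 = 54/6 = 9; σ²_Task 4 = ((14−4)/6)² = 2.778
te_Task 5 = (10 + 4·13 + 22)/6 = 84/6 = 14; σ²_Task 5 = ((22−10)/6)² = 4.000
te_Task 6 = (1 + 4·7 + 13)/6 = 42/6 = 7; σ²_Task 6 = ((13−1)/6)² = 4.000
te_Task 7 = (5 + 4·9 + 13)/6 = 54/6 = 9; σ²_Task 7 = ((13−5)/6)² = 1.778
te_Task 8 = (1 + 4·7 + 19)/6 = 48/6 = 8; σ²_Task 8 = ((19−1)/6)² = 9.000

Forward pass:
ES_Task 1 = 0; EF_Task 1 = 13
ES_Task 2 = 0; EF_Task 2 = 6
ES_Task 3 = 13; EF_Task 3 = 13+4 = 17
ES_Task 4 = max(EF_Task 1=13, EF_Task 2=6) = 13; EF_Task 4 = 13+9 = 22
ES_Task 5 = 6; EF_Task 5 = 6+14 = 20
ES_Task 6 = 20; EF_Task 6 = 20+7 = 27
ES_Task 7 = max(EF_Task 2=6, EF_Task 3=17) = 17; EF_Task 7 = 17+9 = 26
ES_Task 8 = max(EF_Task 1=13, EF_Task 4=22, EF_Task 6=27, EF_Task 7=26) = 27; EF_Task 8 = 27+8 = 35
Expected project duration μ = 35 days. Critical path: Task 2 → Task 5 → Task 6 → Task 8.

Variance along critical path = 5.444 + 4.000 + 4.000 + 9.000 = 22.444; σ = √22.444 = 4.738 days.
Z = (33 − 35) / 4.738 = -0.422
P(T ≤ 33) = Φ(-0.422) ≈ 0.336

0.336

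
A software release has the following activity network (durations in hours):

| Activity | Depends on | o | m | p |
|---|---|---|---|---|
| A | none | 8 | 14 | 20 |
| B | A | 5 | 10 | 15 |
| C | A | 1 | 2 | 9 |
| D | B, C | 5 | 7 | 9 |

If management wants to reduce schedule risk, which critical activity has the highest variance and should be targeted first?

A

te_A = (8 + 4·14 + 20)/6 = 84/6 = 14; σ²_A = ((20−8)/6)² = 4.000
te_B = (5 + 4·10 + 15)/6 = 60/6 = 10; σ²_B = ((15−5)/6)² = 2.778
te_C = (1 + 4·2 + 9)/6 = 18/6 = 3; σ²_C = ((9−1)/6)² = 1.778
te_D = (5 + 4·7 + 9)/6 = 42/6 = 7; σ²_D = ((9−5)/6)² = 0.444

Forward pass:
ES_A = 0; EF_A = 14
ES_B = 14; EF_B = 14+10 = 24
ES_C = 14; EF_C = 14+3 = 17
ES_D = max(EF_B=24, EF_C=17) = 24; EF_D = 24+7 = 31
Expected project duration μ = 31 hours. Critical path: A → B → D.

Variances on critical path: σ²_A=4.000, σ²_B=2.778, σ²_D=0.444.
Largest is σ²_A = 4.000.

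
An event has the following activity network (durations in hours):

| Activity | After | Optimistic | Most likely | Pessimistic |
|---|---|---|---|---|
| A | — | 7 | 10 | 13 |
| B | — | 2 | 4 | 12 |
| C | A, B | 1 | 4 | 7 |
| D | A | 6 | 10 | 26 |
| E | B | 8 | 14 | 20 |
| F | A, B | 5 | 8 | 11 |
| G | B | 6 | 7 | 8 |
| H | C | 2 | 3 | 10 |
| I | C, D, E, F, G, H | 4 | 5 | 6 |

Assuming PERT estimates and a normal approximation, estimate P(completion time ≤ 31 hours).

te_A = (7 + 4·10 + 13)/6 = 60/6 = 10; σ²_A = ((13−7)/6)² = 1.000
te_B = (2 + 4·4 + 12)/6 = 30/6 = 5; σ²_B = ((12−2)/6)² = 2.778
te_C = (1 + 4·4 + 7)/6 = 24/6 = 4; σ²_C = ((7−1)/6)² = 1.000
te_D = (6 + 4·10 + 26)/6 = 72/6 = 12; σ²_D = ((26−6)/6)² = 11.111
te_E = (8 + 4·14 + 20)/6 = 84/6 = 14; σ²_E = ((20−8)/6)² = 4.000
te_F = (5 + 4·8 + 11)/6 = 48/6 = 8; σ²_F = ((11−5)/6)² = 1.000
te_G = (6 + 4·7 + 8)/6 = 42/6 = 7; σ²_G = ((8−6)/6)² = 0.111
te_H = (2 + 4·3 + 10)/6 = 24/6 = 4; σ²_H = ((10−2)/6)² = 1.778
te_I = (4 + 4·5 + 6)/6 = 30/6 = 5; σ²_I = ((6−4)/6)² = 0.111

Forward pass:
ES_A = 0; EF_A = 10
ES_B = 0; EF_B = 5
ES_C = max(EF_A=10, EF_B=5) = 10; EF_C = 10+4 = 14
ES_D = 10; EF_D = 10+12 = 22
ES_E = 5; EF_E = 5+14 = 19
ES_F = max(EF_A=10, EF_B=5) = 10; EF_F = 10+8 = 18
ES_G = 5; EF_G = 5+7 = 12
ES_H = 14; EF_H = 14+4 = 18
ES_I = max(EF_C=14, EF_D=22, EF_E=19, EF_F=18, EF_G=12, EF_H=18) = 22; EF_I = 22+5 = 27
Expected project duration μ = 27 hours. Critical path: A → D → I.

Variance along critical path = 1.000 + 11.111 + 0.111 = 12.222; σ = √12.222 = 3.496 hours.
Z = (31 − 27) / 3.496 = 1.144
P(T ≤ 31) = Φ(1.144) ≈ 0.874

0.874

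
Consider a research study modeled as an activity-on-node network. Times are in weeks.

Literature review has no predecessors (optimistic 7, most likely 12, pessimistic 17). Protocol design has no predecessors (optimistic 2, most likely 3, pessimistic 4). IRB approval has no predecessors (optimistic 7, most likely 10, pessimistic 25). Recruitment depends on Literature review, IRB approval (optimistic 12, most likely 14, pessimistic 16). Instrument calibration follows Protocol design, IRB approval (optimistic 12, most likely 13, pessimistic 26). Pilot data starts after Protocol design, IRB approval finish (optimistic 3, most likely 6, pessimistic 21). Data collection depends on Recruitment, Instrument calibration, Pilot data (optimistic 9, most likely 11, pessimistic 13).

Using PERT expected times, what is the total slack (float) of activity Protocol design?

te_Literature review = (7 + 4·12 + 17)/6 = 72/6 = 12
te_Protocol design = (2 + 4·3 + 4)/6 = 18/6 = 3
te_IRB approval = (7 + 4·10 + 25)/6 = 72/6 = 12
te_Recruitment = (12 + 4·14 + 16)/6 = 84/6 = 14
te_Instrument calibration = (12 + 4·13 + 26)/6 = 90/6 = 15
te_Pilot data = (3 + 4·6 + 21)/6 = 48/6 = 8
te_Data collection = (9 + 4·11 + 13)/6 = 66/6 = 11

Forward pass:
ES_Literature review = 0; EF_Literature review = 12
ES_Protocol design = 0; EF_Protocol design = 3
ES_IRB approval = 0; EF_IRB approval = 12
ES_Recruitment = max(EF_Literature review=12, EF_IRB approval=12) = 12; EF_Recruitment = 12+14 = 26
ES_Instrument calibration = max(EF_Protocol design=3, EF_IRB approval=12) = 12; EF_Instrument calibration = 12+15 = 27
ES_Pilot data = max(EF_Protocol design=3, EF_IRB approval=12) = 12; EF_Pilot data = 12+8 = 20
ES_Data collection = max(EF_Recruitment=26, EF_Instrument calibration=27, EF_Pilot data=20) = 27; EF_Data collection = 27+11 = 38
Expected project duration μ = 38 weeks. Critical path: IRB approval → Instrument calibration → Data collection.

Backward pass:
LF_Data collection = 38; LS_Data collection = 38−11 = 27
LF_Pilot data = LS_Data collection = 27; LS_Pilot data = 27−8 = 19
LF_Instrument calibration = LS_Data collection = 27; LS_Instrument calibration = 27−15 = 12
LF_Recruitment = LS_Data collection = 27; LS_Recruitment = 27−14 = 13
LF_IRB approval = min(LS_Recruitment=13, LS_Instrument calibration=12, LS_Pilot data=19) = 12; LS_IRB approval = 12−12 = 0
LF_Protocol design = min(LS_Instrument calibration=12, LS_Pilot data=19) = 12; LS_Protocol design = 12−3 = 9
LF_Literature review = LS_Recruitment = 13; LS_Literature review = 13−12 = 1
Slack_Protocol design = LS_Protocol design − ES_Protocol design = 9 − 0 = 9

9 weeks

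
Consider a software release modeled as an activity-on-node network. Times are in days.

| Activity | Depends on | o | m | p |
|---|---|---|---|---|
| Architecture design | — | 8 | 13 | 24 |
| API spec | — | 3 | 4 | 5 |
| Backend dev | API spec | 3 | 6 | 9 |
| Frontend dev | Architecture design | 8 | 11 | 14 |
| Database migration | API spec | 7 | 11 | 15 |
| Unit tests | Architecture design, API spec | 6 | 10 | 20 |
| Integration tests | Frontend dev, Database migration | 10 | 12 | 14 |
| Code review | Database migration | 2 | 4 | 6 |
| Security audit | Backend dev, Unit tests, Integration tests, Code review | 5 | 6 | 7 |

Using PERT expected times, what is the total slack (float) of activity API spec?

te_Architecture design = (8 + 4·13 + 24)/6 = 84/6 = 14
te_API spec = (3 + 4·4 + 5)/6 = 24/6 = 4
te_Backend dev = (3 + 4·6 + 9)/6 = 36/6 = 6
te_Frontend dev = (8 + 4·11 + 14)/6 = 66/6 = 11
te_Database migration = (7 + 4·11 + 15)/6 = 66/6 = 11
te_Unit tests = (6 + 4·10 + 20)/6 = 66/6 = 11
te_Integration tests = (10 + 4·12 + 14)/6 = 72/6 = 12
te_Code review = (2 + 4·4 + 6)/6 = 24/6 = 4
te_Security audit = (5 + 4·6 + 7)/6 = 36/6 = 6

Forward pass:
ES_Architecture design = 0; EF_Architecture design = 14
ES_API spec = 0; EF_API spec = 4
ES_Backend dev = 4; EF_Backend dev = 4+6 = 10
ES_Frontend dev = 14; EF_Frontend dev = 14+11 = 25
ES_Database migration = 4; EF_Database migration = 4+11 = 15
ES_Unit tests = max(EF_Architecture design=14, EF_API spec=4) = 14; EF_Unit tests = 14+11 = 25
ES_Integration tests = max(EF_Frontend dev=25, EF_Database migration=15) = 25; EF_Integration tests = 25+12 = 37
ES_Code review = 15; EF_Code review = 15+4 = 19
ES_Security audit = max(EF_Backend dev=10, EF_Unit tests=25, EF_Integration tests=37, EF_Code review=19) = 37; EF_Security audit = 37+6 = 43
Expected project duration μ = 43 days. Critical path: Architecture design → Frontend dev → Integration tests → Security audit.

Backward pass:
LF_Security audit = 43; LS_Security audit = 43−6 = 37
LF_Code review = LS_Security audit = 37; LS_Code review = 37−4 = 33
LF_Integration tests = LS_Security audit = 37; LS_Integration tests = 37−12 = 25
LF_Unit tests = LS_Security audit = 37; LS_Unit tests = 37−11 = 26
LF_Database migration = min(LS_Integration tests=25, LS_Code review=33) = 25; LS_Database migration = 25−11 = 14
LF_Frontend dev = LS_Integration tests = 25; LS_Frontend dev = 25−11 = 14
LF_Backend dev = LS_Security audit = 37; LS_Backend dev = 37−6 = 31
LF_API spec = min(LS_Backend dev=31, LS_Database migration=14, LS_Unit tests=26) = 14; LS_API spec = 14−4 = 10
LF_Architecture design = min(LS_Frontend dev=14, LS_Unit tests=26) = 14; LS_Architecture design = 14−14 = 0
Slack_API spec = LS_API spec − ES_API spec = 10 − 0 = 10

10 days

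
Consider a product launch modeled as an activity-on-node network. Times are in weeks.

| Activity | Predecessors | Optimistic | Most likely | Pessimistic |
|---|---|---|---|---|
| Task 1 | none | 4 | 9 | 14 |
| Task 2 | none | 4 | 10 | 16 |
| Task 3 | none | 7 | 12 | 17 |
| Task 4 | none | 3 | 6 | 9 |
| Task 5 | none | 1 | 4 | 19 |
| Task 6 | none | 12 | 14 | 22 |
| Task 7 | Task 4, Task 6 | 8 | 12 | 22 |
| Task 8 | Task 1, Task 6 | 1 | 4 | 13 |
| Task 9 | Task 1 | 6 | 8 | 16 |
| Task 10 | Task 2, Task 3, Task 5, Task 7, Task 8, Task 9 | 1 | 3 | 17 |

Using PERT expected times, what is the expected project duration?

te_Task 1 = (4 + 4·9 + 14)/6 = 54/6 = 9
te_Task 2 = (4 + 4·10 + 16)/6 = 60/6 = 10
te_Task 3 = (7 + 4·12 + 17)/6 = 72/6 = 12
te_Task 4 = (3 + 4·6 + 9)/6 = 36/6 = 6
te_Task 5 = (1 + 4·4 + 19)/6 = 36/6 = 6
te_Task 6 = (12 + 4·14 + 22)/6 = 90/6 = 15
te_Task 7 = (8 + 4·12 + 22)/6 = 78/6 = 13
te_Task 8 = (1 + 4·4 + 13)/6 = 30/6 = 5
te_Task 9 = (6 + 4·8 + 16)/6 = 54/6 = 9
te_Task 10 = (1 + 4·3 + 17)/6 = 30/6 = 5

Forward pass:
ES_Task 1 = 0; EF_Task 1 = 9
ES_Task 2 = 0; EF_Task 2 = 10
ES_Task 3 = 0; EF_Task 3 = 12
ES_Task 4 = 0; EF_Task 4 = 6
ES_Task 5 = 0; EF_Task 5 = 6
ES_Task 6 = 0; EF_Task 6 = 15
ES_Task 7 = max(EF_Task 4=6, EF_Task 6=15) = 15; EF_Task 7 = 15+13 = 28
ES_Task 8 = max(EF_Task 1=9, EF_Task 6=15) = 15; EF_Task 8 = 15+5 = 20
ES_Task 9 = 9; EF_Task 9 = 9+9 = 18
ES_Task 10 = max(EF_Task 2=10, EF_Task 3=12, EF_Task 5=6, EF_Task 7=28, EF_Task 8=20, EF_Task 9=18) = 28; EF_Task 10 = 28+5 = 33
Expected project duration μ = 33 weeks. Critical path: Task 6 → Task 7 → Task 10.

33 weeks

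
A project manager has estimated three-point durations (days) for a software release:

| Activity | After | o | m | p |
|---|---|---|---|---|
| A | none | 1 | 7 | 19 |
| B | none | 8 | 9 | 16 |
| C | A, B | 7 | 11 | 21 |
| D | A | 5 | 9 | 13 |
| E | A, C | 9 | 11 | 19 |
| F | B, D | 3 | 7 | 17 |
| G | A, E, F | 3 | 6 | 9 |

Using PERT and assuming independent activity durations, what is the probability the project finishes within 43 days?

te_A = (1 + 4·7 + 19)/6 = 48/6 = 8; σ²_A = ((19−1)/6)² = 9.000
te_B = (8 + 4·9 + 16)/6 = 60/6 = 10; σ²_B = ((16−8)/6)² = 1.778
te_C = (7 + 4·11 + 21)/6 = 72/6 = 12; σ²_C = ((21−7)/6)² = 5.444
te_D = (5 + 4·9 + 13)/6 = 54/6 = 9; σ²_D = ((13−5)/6)² = 1.778
te_E = (9 + 4·11 + 19)/6 = 72/6 = 12; σ²_E = ((19−9)/6)² = 2.778
te_F = (3 + 4·7 + 17)/6 = 48/6 = 8; σ²_F = ((17−3)/6)² = 5.444
te_G = (3 + 4·6 + 9)/6 = 36/6 = 6; σ²_G = ((9−3)/6)² = 1.000

Forward pass:
ES_A = 0; EF_A = 8
ES_B = 0; EF_B = 10
ES_C = max(EF_A=8, EF_B=10) = 10; EF_C = 10+12 = 22
ES_D = 8; EF_D = 8+9 = 17
ES_E = max(EF_A=8, EF_C=22) = 22; EF_E = 22+12 = 34
ES_F = max(EF_B=10, EF_D=17) = 17; EF_F = 17+8 = 25
ES_G = max(EF_A=8, EF_E=34, EF_F=25) = 34; EF_G = 34+6 = 40
Expected project duration μ = 40 days. Critical path: B → C → E → G.

Variance along critical path = 1.778 + 5.444 + 2.778 + 1.000 = 11.000; σ = √11.000 = 3.317 days.
Z = (43 − 40) / 3.317 = 0.905
P(T ≤ 43) = Φ(0.905) ≈ 0.817

0.817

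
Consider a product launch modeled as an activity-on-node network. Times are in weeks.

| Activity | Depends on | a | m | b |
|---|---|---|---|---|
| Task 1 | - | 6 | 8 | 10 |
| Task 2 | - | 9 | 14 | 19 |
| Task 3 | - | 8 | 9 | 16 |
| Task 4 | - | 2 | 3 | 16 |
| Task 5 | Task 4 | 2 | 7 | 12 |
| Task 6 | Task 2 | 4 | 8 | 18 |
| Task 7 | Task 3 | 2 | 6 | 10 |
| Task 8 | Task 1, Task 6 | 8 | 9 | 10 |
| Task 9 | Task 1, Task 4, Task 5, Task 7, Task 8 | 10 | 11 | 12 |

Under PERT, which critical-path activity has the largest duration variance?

te_Task 1 = (6 + 4·8 + 10)/6 = 48/6 = 8; σ²_Task 1 = ((10−6)/6)² = 0.444
te_Task 2 = (9 + 4·14 + 19)/6 = 84/6 = 14; σ²_Task 2 = ((19−9)/6)² = 2.778
te_Task 3 = (8 + 4·9 + 16)/6 = 60/6 = 10; σ²_Task 3 = ((16−8)/6)² = 1.778
te_Task 4 = (2 + 4·3 + 16)/6 = 30/6 = 5; σ²_Task 4 = ((16−2)/6)² = 5.444
te_Task 5 = (2 + 4·7 + 12)/6 = 42/6 = 7; σ²_Task 5 = ((12−2)/6)² = 2.778
te_Task 6 = (4 + 4·8 + 18)/6 = 54/6 = 9; σ²_Task 6 = ((18−4)/6)² = 5.444
te_Task 7 = (2 + 4·6 + 10)/6 = 36/6 = 6; σ²_Task 7 = ((10−2)/6)² = 1.778
te_Task 8 = (8 + 4·9 + 10)/6 = 54/6 = 9; σ²_Task 8 = ((10−8)/6)² = 0.111
te_Task 9 = (10 + 4·11 + 12)/6 = 66/6 = 11; σ²_Task 9 = ((12−10)/6)² = 0.111

Forward pass:
ES_Task 1 = 0; EF_Task 1 = 8
ES_Task 2 = 0; EF_Task 2 = 14
ES_Task 3 = 0; EF_Task 3 = 10
ES_Task 4 = 0; EF_Task 4 = 5
ES_Task 5 = 5; EF_Task 5 = 5+7 = 12
ES_Task 6 = 14; EF_Task 6 = 14+9 = 23
ES_Task 7 = 10; EF_Task 7 = 10+6 = 16
ES_Task 8 = max(EF_Task 1=8, EF_Task 6=23) = 23; EF_Task 8 = 23+9 = 32
ES_Task 9 = max(EF_Task 1=8, EF_Task 4=5, EF_Task 5=12, EF_Task 7=16, EF_Task 8=32) = 32; EF_Task 9 = 32+11 = 43
Expected project duration μ = 43 weeks. Critical path: Task 2 → Task 6 → Task 8 → Task 9.

Variances on critical path: σ²_Task 2=2.778, σ²_Task 6=5.444, σ²_Task 8=0.111, σ²_Task 9=0.111.
Largest is σ²_Task 6 = 5.444.

Task 6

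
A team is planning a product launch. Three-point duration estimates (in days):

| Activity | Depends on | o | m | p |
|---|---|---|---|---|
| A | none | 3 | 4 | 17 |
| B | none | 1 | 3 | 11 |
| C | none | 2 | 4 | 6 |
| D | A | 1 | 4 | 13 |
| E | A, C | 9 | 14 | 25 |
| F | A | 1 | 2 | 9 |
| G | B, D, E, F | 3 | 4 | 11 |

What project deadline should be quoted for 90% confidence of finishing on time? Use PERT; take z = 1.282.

30.9 days

te_A = (3 + 4·4 + 17)/6 = 36/6 = 6; σ²_A = ((17−3)/6)² = 5.444
te_B = (1 + 4·3 + 11)/6 = 24/6 = 4; σ²_B = ((11−1)/6)² = 2.778
te_C = (2 + 4·4 + 6)/6 = 24/6 = 4; σ²_C = ((6−2)/6)² = 0.444
te_D = (1 + 4·4 + 13)/6 = 30/6 = 5; σ²_D = ((13−1)/6)² = 4.000
te_E = (9 + 4·14 + 25)/6 = 90/6 = 15; σ²_E = ((25−9)/6)² = 7.111
te_F = (1 + 4·2 + 9)/6 = 18/6 = 3; σ²_F = ((9−1)/6)² = 1.778
te_G = (3 + 4·4 + 11)/6 = 30/6 = 5; σ²_G = ((11−3)/6)² = 1.778

Forward pass:
ES_A = 0; EF_A = 6
ES_B = 0; EF_B = 4
ES_C = 0; EF_C = 4
ES_D = 6; EF_D = 6+5 = 11
ES_E = max(EF_A=6, EF_C=4) = 6; EF_E = 6+15 = 21
ES_F = 6; EF_F = 6+3 = 9
ES_G = max(EF_B=4, EF_D=11, EF_E=21, EF_F=9) = 21; EF_G = 21+5 = 26
Expected project duration μ = 26 days. Critical path: A → E → G.

Variance along critical path = 5.444 + 7.111 + 1.778 = 14.333; σ = 3.786 days.
D = μ + z·σ = 26 + 1.282·3.786 = 30.9 days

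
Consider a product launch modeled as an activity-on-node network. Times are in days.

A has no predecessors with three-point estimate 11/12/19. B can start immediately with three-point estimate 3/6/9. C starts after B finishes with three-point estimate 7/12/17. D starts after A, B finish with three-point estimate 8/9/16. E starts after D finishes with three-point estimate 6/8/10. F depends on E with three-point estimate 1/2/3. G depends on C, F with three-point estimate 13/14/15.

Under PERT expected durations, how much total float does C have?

15 days

te_A = (11 + 4·12 + 19)/6 = 78/6 = 13
te_B = (3 + 4·6 + 9)/6 = 36/6 = 6
te_C = (7 + 4·12 + 17)/6 = 72/6 = 12
te_D = (8 + 4·9 + 16)/6 = 60/6 = 10
te_E = (6 + 4·8 + 10)/6 = 48/6 = 8
te_F = (1 + 4·2 + 3)/6 = 12/6 = 2
te_G = (13 + 4·14 + 15)/6 = 84/6 = 14

Forward pass:
ES_A = 0; EF_A = 13
ES_B = 0; EF_B = 6
ES_C = 6; EF_C = 6+12 = 18
ES_D = max(EF_A=13, EF_B=6) = 13; EF_D = 13+10 = 23
ES_E = 23; EF_E = 23+8 = 31
ES_F = 31; EF_F = 31+2 = 33
ES_G = max(EF_C=18, EF_F=33) = 33; EF_G = 33+14 = 47
Expected project duration μ = 47 days. Critical path: A → D → E → F → G.

Backward pass:
LF_G = 47; LS_G = 47−14 = 33
LF_F = LS_G = 33; LS_F = 33−2 = 31
LF_E = LS_F = 31; LS_E = 31−8 = 23
LF_D = LS_E = 23; LS_D = 23−10 = 13
LF_C = LS_G = 33; LS_C = 33−12 = 21
LF_B = min(LS_C=21, LS_D=13) = 13; LS_B = 13−6 = 7
LF_A = LS_D = 13; LS_A = 13−13 = 0
Slack_C = LS_C − ES_C = 21 − 6 = 15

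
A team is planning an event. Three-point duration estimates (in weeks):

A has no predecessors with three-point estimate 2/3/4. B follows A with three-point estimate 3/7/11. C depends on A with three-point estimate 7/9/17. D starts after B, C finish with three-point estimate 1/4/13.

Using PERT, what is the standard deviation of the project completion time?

2.62 weeks

te_A = (2 + 4·3 + 4)/6 = 18/6 = 3; σ²_A = ((4−2)/6)² = 0.111
te_B = (3 + 4·7 + 11)/6 = 42/6 = 7; σ²_B = ((11−3)/6)² = 1.778
te_C = (7 + 4·9 + 17)/6 = 60/6 = 10; σ²_C = ((17−7)/6)² = 2.778
te_D = (1 + 4·4 + 13)/6 = 30/6 = 5; σ²_D = ((13−1)/6)² = 4.000

Forward pass:
ES_A = 0; EF_A = 3
ES_B = 3; EF_B = 3+7 = 10
ES_C = 3; EF_C = 3+10 = 13
ES_D = max(EF_B=10, EF_C=13) = 13; EF_D = 13+5 = 18
Expected project duration μ = 18 weeks. Critical path: A → C → D.

Variance along critical path = 0.111 + 2.778 + 4.000 = 6.889
σ = √6.889 = 2.625 weeks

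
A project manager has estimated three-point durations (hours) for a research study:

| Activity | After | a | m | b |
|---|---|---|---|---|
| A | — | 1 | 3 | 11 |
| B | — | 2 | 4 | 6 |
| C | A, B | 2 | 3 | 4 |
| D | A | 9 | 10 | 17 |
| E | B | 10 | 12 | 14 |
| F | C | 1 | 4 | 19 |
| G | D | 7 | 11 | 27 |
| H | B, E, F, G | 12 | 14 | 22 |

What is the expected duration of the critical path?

te_A = (1 + 4·3 + 11)/6 = 24/6 = 4
te_B = (2 + 4·4 + 6)/6 = 24/6 = 4
te_C = (2 + 4·3 + 4)/6 = 18/6 = 3
te_D = (9 + 4·10 + 17)/6 = 66/6 = 11
te_E = (10 + 4·12 + 14)/6 = 72/6 = 12
te_F = (1 + 4·4 + 19)/6 = 36/6 = 6
te_G = (7 + 4·11 + 27)/6 = 78/6 = 13
te_H = (12 + 4·14 + 22)/6 = 90/6 = 15

Forward pass:
ES_A = 0; EF_A = 4
ES_B = 0; EF_B = 4
ES_C = max(EF_A=4, EF_B=4) = 4; EF_C = 4+3 = 7
ES_D = 4; EF_D = 4+11 = 15
ES_E = 4; EF_E = 4+12 = 16
ES_F = 7; EF_F = 7+6 = 13
ES_G = 15; EF_G = 15+13 = 28
ES_H = max(EF_B=4, EF_E=16, EF_F=13, EF_G=28) = 28; EF_H = 28+15 = 43
Expected project duration μ = 43 hours. Critical path: A → D → G → H.

43 hours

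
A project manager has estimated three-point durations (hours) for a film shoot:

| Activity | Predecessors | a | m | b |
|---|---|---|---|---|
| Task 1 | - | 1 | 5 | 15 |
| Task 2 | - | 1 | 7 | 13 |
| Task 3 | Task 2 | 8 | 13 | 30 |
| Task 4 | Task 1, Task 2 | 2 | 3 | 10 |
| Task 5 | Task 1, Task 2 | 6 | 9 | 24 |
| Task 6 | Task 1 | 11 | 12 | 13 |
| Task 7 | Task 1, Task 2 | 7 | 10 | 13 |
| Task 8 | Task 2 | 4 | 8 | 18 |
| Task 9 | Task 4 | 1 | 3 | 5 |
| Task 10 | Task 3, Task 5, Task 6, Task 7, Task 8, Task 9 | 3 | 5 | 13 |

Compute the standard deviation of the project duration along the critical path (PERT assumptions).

4.50 hours

te_Task 1 = (1 + 4·5 + 15)/6 = 36/6 = 6; σ²_Task 1 = ((15−1)/6)² = 5.444
te_Task 2 = (1 + 4·7 + 13)/6 = 42/6 = 7; σ²_Task 2 = ((13−1)/6)² = 4.000
te_Task 3 = (8 + 4·13 + 30)/6 = 90/6 = 15; σ²_Task 3 = ((30−8)/6)² = 13.444
te_Task 4 = (2 + 4·3 + 10)/6 = 24/6 = 4; σ²_Task 4 = ((10−2)/6)² = 1.778
te_Task 5 = (6 + 4·9 + 24)/6 = 66/6 = 11; σ²_Task 5 = ((24−6)/6)² = 9.000
te_Task 6 = (11 + 4·12 + 13)/6 = 72/6 = 12; σ²_Task 6 = ((13−11)/6)² = 0.111
te_Task 7 = (7 + 4·10 + 13)/6 = 60/6 = 10; σ²_Task 7 = ((13−7)/6)² = 1.000
te_Task 8 = (4 + 4·8 + 18)/6 = 54/6 = 9; σ²_Task 8 = ((18−4)/6)² = 5.444
te_Task 9 = (1 + 4·3 + 5)/6 = 18/6 = 3; σ²_Task 9 = ((5−1)/6)² = 0.444
te_Task 10 = (3 + 4·5 + 13)/6 = 36/6 = 6; σ²_Task 10 = ((13−3)/6)² = 2.778

Forward pass:
ES_Task 1 = 0; EF_Task 1 = 6
ES_Task 2 = 0; EF_Task 2 = 7
ES_Task 3 = 7; EF_Task 3 = 7+15 = 22
ES_Task 4 = max(EF_Task 1=6, EF_Task 2=7) = 7; EF_Task 4 = 7+4 = 11
ES_Task 5 = max(EF_Task 1=6, EF_Task 2=7) = 7; EF_Task 5 = 7+11 = 18
ES_Task 6 = 6; EF_Task 6 = 6+12 = 18
ES_Task 7 = max(EF_Task 1=6, EF_Task 2=7) = 7; EF_Task 7 = 7+10 = 17
ES_Task 8 = 7; EF_Task 8 = 7+9 = 16
ES_Task 9 = 11; EF_Task 9 = 11+3 = 14
ES_Task 10 = max(EF_Task 3=22, EF_Task 5=18, EF_Task 6=18, EF_Task 7=17, EF_Task 8=16, EF_Task 9=14) = 22; EF_Task 10 = 22+6 = 28
Expected project duration μ = 28 hours. Critical path: Task 2 → Task 3 → Task 10.

Variance along critical path = 4.000 + 13.444 + 2.778 = 20.222
σ = √20.222 = 4.497 hours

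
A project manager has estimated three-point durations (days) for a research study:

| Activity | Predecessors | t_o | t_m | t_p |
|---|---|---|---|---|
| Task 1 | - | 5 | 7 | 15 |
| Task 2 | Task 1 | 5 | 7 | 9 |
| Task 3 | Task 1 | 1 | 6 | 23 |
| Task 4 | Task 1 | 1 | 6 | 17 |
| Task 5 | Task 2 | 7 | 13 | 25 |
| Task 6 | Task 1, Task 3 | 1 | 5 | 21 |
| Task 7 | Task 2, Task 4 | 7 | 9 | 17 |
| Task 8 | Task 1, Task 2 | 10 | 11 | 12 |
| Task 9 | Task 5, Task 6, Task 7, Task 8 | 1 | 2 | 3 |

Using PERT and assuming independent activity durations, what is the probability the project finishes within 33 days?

0.715

te_Task 1 = (5 + 4·7 + 15)/6 = 48/6 = 8; σ²_Task 1 = ((15−5)/6)² = 2.778
te_Task 2 = (5 + 4·7 + 9)/6 = 42/6 = 7; σ²_Task 2 = ((9−5)/6)² = 0.444
te_Task 3 = (1 + 4·6 + 23)/6 = 48/6 = 8; σ²_Task 3 = ((23−1)/6)² = 13.444
te_Task 4 = (1 + 4·6 + 17)/6 = 42/6 = 7; σ²_Task 4 = ((17−1)/6)² = 7.111
te_Task 5 = (7 + 4·13 + 25)/6 = 84/6 = 14; σ²_Task 5 = ((25−7)/6)² = 9.000
te_Task 6 = (1 + 4·5 + 21)/6 = 42/6 = 7; σ²_Task 6 = ((21−1)/6)² = 11.111
te_Task 7 = (7 + 4·9 + 17)/6 = 60/6 = 10; σ²_Task 7 = ((17−7)/6)² = 2.778
te_Task 8 = (10 + 4·11 + 12)/6 = 66/6 = 11; σ²_Task 8 = ((12−10)/6)² = 0.111
te_Task 9 = (1 + 4·2 + 3)/6 = 12/6 = 2; σ²_Task 9 = ((3−1)/6)² = 0.111

Forward pass:
ES_Task 1 = 0; EF_Task 1 = 8
ES_Task 2 = 8; EF_Task 2 = 8+7 = 15
ES_Task 3 = 8; EF_Task 3 = 8+8 = 16
ES_Task 4 = 8; EF_Task 4 = 8+7 = 15
ES_Task 5 = 15; EF_Task 5 = 15+14 = 29
ES_Task 6 = max(EF_Task 1=8, EF_Task 3=16) = 16; EF_Task 6 = 16+7 = 23
ES_Task 7 = max(EF_Task 2=15, EF_Task 4=15) = 15; EF_Task 7 = 15+10 = 25
ES_Task 8 = max(EF_Task 1=8, EF_Task 2=15) = 15; EF_Task 8 = 15+11 = 26
ES_Task 9 = max(EF_Task 5=29, EF_Task 6=23, EF_Task 7=25, EF_Task 8=26) = 29; EF_Task 9 = 29+2 = 31
Expected project duration μ = 31 days. Critical path: Task 1 → Task 2 → Task 5 → Task 9.

Variance along critical path = 2.778 + 0.444 + 9.000 + 0.111 = 12.333; σ = √12.333 = 3.512 days.
Z = (33 − 31) / 3.512 = 0.569
P(T ≤ 33) = Φ(0.569) ≈ 0.715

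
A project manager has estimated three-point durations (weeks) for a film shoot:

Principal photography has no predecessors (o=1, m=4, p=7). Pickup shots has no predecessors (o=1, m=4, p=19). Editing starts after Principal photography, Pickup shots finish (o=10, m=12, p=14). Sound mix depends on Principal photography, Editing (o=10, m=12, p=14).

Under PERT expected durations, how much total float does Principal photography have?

te_Principal photography = (1 + 4·4 + 7)/6 = 24/6 = 4
te_Pickup shots = (1 + 4·4 + 19)/6 = 36/6 = 6
te_Editing = (10 + 4·12 + 14)/6 = 72/6 = 12
te_Sound mix = (10 + 4·12 + 14)/6 = 72/6 = 12

Forward pass:
ES_Principal photography = 0; EF_Principal photography = 4
ES_Pickup shots = 0; EF_Pickup shots = 6
ES_Editing = max(EF_Principal photography=4, EF_Pickup shots=6) = 6; EF_Editing = 6+12 = 18
ES_Sound mix = max(EF_Principal photography=4, EF_Editing=18) = 18; EF_Sound mix = 18+12 = 30
Expected project duration μ = 30 weeks. Critical path: Pickup shots → Editing → Sound mix.

Backward pass:
LF_Sound mix = 30; LS_Sound mix = 30−12 = 18
LF_Editing = LS_Sound mix = 18; LS_Editing = 18−12 = 6
LF_Pickup shots = LS_Editing = 6; LS_Pickup shots = 6−6 = 0
LF_Principal photography = min(LS_Editing=6, LS_Sound mix=18) = 6; LS_Principal photography = 6−4 = 2
Slack_Principal photography = LS_Principal photography − ES_Principal photography = 2 − 0 = 2

2 weeks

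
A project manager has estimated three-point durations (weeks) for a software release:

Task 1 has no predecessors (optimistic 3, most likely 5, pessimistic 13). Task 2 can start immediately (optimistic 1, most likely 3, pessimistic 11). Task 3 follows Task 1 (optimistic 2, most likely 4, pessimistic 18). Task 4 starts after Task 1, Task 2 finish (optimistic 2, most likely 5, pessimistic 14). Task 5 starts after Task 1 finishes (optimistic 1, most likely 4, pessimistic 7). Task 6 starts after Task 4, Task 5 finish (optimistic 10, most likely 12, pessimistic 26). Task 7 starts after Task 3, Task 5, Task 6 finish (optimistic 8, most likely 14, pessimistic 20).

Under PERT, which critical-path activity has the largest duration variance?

Task 6

te_Task 1 = (3 + 4·5 + 13)/6 = 36/6 = 6; σ²_Task 1 = ((13−3)/6)² = 2.778
te_Task 2 = (1 + 4·3 + 11)/6 = 24/6 = 4; σ²_Task 2 = ((11−1)/6)² = 2.778
te_Task 3 = (2 + 4·4 + 18)/6 = 36/6 = 6; σ²_Task 3 = ((18−2)/6)² = 7.111
te_Task 4 = (2 + 4·5 + 14)/6 = 36/6 = 6; σ²_Task 4 = ((14−2)/6)² = 4.000
te_Task 5 = (1 + 4·4 + 7)/6 = 24/6 = 4; σ²_Task 5 = ((7−1)/6)² = 1.000
te_Task 6 = (10 + 4·12 + 26)/6 = 84/6 = 14; σ²_Task 6 = ((26−10)/6)² = 7.111
te_Task 7 = (8 + 4·14 + 20)/6 = 84/6 = 14; σ²_Task 7 = ((20−8)/6)² = 4.000

Forward pass:
ES_Task 1 = 0; EF_Task 1 = 6
ES_Task 2 = 0; EF_Task 2 = 4
ES_Task 3 = 6; EF_Task 3 = 6+6 = 12
ES_Task 4 = max(EF_Task 1=6, EF_Task 2=4) = 6; EF_Task 4 = 6+6 = 12
ES_Task 5 = 6; EF_Task 5 = 6+4 = 10
ES_Task 6 = max(EF_Task 4=12, EF_Task 5=10) = 12; EF_Task 6 = 12+14 = 26
ES_Task 7 = max(EF_Task 3=12, EF_Task 5=10, EF_Task 6=26) = 26; EF_Task 7 = 26+14 = 40
Expected project duration μ = 40 weeks. Critical path: Task 1 → Task 4 → Task 6 → Task 7.

Variances on critical path: σ²_Task 1=2.778, σ²_Task 4=4.000, σ²_Task 6=7.111, σ²_Task 7=4.000.
Largest is σ²_Task 6 = 7.111.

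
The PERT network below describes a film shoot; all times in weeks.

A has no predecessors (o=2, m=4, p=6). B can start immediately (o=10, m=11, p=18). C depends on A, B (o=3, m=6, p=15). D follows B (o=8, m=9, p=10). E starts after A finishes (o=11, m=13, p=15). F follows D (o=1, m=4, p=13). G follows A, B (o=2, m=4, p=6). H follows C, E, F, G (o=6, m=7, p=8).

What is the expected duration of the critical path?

33 weeks

te_A = (2 + 4·4 + 6)/6 = 24/6 = 4
te_B = (10 + 4·11 + 18)/6 = 72/6 = 12
te_C = (3 + 4·6 + 15)/6 = 42/6 = 7
te_D = (8 + 4·9 + 10)/6 = 54/6 = 9
te_E = (11 + 4·13 + 15)/6 = 78/6 = 13
te_F = (1 + 4·4 + 13)/6 = 30/6 = 5
te_G = (2 + 4·4 + 6)/6 = 24/6 = 4
te_H = (6 + 4·7 + 8)/6 = 42/6 = 7

Forward pass:
ES_A = 0; EF_A = 4
ES_B = 0; EF_B = 12
ES_C = max(EF_A=4, EF_B=12) = 12; EF_C = 12+7 = 19
ES_D = 12; EF_D = 12+9 = 21
ES_E = 4; EF_E = 4+13 = 17
ES_F = 21; EF_F = 21+5 = 26
ES_G = max(EF_A=4, EF_B=12) = 12; EF_G = 12+4 = 16
ES_H = max(EF_C=19, EF_E=17, EF_F=26, EF_G=16) = 26; EF_H = 26+7 = 33
Expected project duration μ = 33 weeks. Critical path: B → D → F → H.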